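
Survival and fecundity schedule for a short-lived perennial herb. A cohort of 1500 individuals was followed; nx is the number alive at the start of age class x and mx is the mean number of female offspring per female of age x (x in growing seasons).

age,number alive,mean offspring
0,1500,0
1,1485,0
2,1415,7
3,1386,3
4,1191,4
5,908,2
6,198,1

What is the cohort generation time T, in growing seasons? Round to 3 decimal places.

2.956

lx = nx/n0 = nx/1500: 1, 0.99, 0.94333…, 0.924, 0.794, 0.60533…, 0.132
lx·mx: 0, 0, 6.603333…, 2.772, 3.176, 1.210667…, 0.132 → R0 = 13.894…
x·lx·mx: 0, 0, 13.206667…, 8.316, 12.704, 6.053333…, 0.792 → Σ = 41.072…
T = 41.072… / 13.894… = 2.956096… → 2.956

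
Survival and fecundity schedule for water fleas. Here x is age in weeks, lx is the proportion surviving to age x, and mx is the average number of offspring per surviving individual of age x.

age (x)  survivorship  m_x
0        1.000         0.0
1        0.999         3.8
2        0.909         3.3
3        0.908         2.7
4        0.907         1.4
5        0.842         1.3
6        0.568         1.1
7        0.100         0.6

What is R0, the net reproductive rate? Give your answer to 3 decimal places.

lx·mx by age: 0, 3.7962, 2.9997, 2.4516, 1.2698, 1.0946, 0.6248, 0.06
R0 = Σ lx·mx = 12.2967 → 12.297

12.297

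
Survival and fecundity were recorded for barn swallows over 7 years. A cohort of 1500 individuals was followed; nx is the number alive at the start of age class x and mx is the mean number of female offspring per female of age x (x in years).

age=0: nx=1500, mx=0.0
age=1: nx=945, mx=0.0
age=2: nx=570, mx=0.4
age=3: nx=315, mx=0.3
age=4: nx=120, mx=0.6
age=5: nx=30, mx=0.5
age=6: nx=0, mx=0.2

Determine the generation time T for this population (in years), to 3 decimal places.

lx = nx/n0 = nx/1500: 1, 0.63, 0.38, 0.21, 0.08, 0.02, 0
lx·mx: 0, 0, 0.152, 0.063, 0.048, 0.01, 0 → R0 = 0.273
x·lx·mx: 0, 0, 0.304, 0.189, 0.192, 0.05, 0 → Σ = 0.735
T = 0.735 / 0.273 = 2.692308… → 2.692

2.692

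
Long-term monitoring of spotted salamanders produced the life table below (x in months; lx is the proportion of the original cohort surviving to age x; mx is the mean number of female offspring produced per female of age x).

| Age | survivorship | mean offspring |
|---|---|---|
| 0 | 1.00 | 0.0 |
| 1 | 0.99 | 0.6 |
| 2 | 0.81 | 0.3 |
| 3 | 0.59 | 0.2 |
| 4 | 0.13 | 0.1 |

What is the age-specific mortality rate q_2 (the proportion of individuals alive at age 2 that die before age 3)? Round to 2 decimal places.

0.27

q_2 = (l_2 − l_3) / l_2 = (0.81 − 0.59) / 0.81
     = 0.22 / 0.81 = 0.271605… → 0.27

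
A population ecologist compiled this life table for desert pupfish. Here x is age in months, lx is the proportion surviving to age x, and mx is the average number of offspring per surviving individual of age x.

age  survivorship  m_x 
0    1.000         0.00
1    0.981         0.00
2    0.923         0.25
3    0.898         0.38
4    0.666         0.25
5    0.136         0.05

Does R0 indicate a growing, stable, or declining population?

declining

R0 = Σ lx·mx = 0 + 0 + 0.23075 + 0.34124 + 0.1665 + 0.0068 = 0.74529
R0 < 1, so the population is declining.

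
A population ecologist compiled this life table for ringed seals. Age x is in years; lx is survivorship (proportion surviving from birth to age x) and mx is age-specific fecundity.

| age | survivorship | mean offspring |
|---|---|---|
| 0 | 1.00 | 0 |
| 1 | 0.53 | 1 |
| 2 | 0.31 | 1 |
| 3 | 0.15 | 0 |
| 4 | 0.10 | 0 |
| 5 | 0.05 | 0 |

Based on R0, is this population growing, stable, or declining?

R0 = Σ lx·mx = 0 + 0.53 + 0.31 + 0 + 0 + 0 = 0.84
R0 < 1, so the population is declining.

declining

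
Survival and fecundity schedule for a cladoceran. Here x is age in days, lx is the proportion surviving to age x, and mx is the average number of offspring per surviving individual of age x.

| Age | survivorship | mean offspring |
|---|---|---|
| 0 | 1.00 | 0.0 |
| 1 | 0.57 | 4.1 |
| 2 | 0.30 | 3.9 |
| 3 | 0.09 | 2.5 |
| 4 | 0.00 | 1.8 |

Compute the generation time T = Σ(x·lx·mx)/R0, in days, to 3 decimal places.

1.434

lx·mx: 0, 2.337, 1.17, 0.225, 0 → R0 = 3.732
x·lx·mx: 0, 2.337, 2.34, 0.675, 0 → Σ = 5.352
T = 5.352 / 3.732 = 1.434084… → 1.434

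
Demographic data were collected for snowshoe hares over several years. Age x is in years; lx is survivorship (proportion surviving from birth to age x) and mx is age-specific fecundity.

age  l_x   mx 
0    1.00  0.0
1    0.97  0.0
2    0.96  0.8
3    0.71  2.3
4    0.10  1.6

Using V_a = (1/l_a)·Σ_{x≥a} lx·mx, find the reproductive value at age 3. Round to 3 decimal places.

lx·mx for x ≥ 3: 1.633, 0.16 → sum = 1.793
V_3 = 1.793 / l_3 = 1.793 / 0.71 = 2.525352… → 2.525

2.525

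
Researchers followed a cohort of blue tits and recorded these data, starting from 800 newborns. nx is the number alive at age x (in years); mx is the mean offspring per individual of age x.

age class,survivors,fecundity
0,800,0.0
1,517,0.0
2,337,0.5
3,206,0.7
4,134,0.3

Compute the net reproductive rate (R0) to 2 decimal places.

0.44

lx = nx/n0 = nx/800: 1, 0.64625, 0.42125, 0.2575, 0.1675
lx·mx by age: 0, 0, 0.210625, 0.18025, 0.05025
R0 = Σ lx·mx = 0.441125 → 0.44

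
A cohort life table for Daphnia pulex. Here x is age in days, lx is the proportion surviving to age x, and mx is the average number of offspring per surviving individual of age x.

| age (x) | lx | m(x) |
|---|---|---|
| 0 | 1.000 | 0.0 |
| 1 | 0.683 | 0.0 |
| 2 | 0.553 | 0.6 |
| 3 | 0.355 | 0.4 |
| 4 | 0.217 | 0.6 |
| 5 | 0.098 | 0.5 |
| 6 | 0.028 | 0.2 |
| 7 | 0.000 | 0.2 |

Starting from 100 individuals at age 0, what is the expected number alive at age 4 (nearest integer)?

Expected survivors = N0 · l_4 = 100 × 0.217 = 21.7 → 22

22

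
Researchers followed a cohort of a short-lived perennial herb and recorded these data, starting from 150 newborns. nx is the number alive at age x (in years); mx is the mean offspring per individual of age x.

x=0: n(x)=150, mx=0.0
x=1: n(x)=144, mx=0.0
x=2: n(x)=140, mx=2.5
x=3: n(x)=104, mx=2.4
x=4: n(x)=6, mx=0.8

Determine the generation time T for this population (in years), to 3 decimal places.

2.429

lx = nx/n0 = nx/150: 1, 0.96, 0.93333…, 0.69333…, 0.04
lx·mx: 0, 0, 2.333333…, 1.664…, 0.032 → R0 = 4.029333…
x·lx·mx: 0, 0, 4.666667…, 4.992…, 0.128 → Σ = 9.786667…
T = 9.786667… / 4.029333… = 2.428855… → 2.429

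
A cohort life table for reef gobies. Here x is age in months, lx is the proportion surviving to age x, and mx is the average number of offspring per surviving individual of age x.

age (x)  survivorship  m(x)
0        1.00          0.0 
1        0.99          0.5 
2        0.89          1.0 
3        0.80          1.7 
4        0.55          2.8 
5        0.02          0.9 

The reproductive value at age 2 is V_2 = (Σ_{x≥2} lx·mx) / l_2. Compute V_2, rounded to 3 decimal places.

4.279

lx·mx for x ≥ 2: 0.89, 1.36, 1.54, 0.018 → sum = 3.808
V_2 = 3.808 / l_2 = 3.808 / 0.89 = 4.278652… → 4.279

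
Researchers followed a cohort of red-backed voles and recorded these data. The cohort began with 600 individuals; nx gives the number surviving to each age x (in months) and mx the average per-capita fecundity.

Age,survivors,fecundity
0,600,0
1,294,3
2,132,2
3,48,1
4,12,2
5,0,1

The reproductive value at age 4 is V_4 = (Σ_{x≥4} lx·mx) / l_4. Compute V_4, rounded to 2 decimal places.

2.00

lx = nx/n0 = nx/600: 1, 0.49, 0.22, 0.08, 0.02, 0
lx·mx for x ≥ 4: 0.04, 0 → sum = 0.04
V_4 = 0.04 / l_4 = 0.04 / 0.02 = 2 → 2.00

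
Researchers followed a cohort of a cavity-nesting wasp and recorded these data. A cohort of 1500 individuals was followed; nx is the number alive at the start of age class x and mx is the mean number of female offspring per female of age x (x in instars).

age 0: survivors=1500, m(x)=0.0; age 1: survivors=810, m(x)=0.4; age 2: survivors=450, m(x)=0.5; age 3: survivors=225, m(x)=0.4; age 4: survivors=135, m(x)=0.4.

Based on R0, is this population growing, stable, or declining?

declining

lx = nx/n0 = nx/1500: 1, 0.54, 0.3, 0.15, 0.09
R0 = Σ lx·mx = 0 + 0.216 + 0.15 + 0.06 + 0.036 = 0.462
R0 < 1, so the population is declining.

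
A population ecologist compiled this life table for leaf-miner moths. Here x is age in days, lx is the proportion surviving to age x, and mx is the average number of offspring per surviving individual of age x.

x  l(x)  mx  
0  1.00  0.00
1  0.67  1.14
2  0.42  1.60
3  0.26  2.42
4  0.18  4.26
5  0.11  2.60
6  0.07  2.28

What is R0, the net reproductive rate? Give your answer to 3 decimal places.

3.277

lx·mx by age: 0, 0.7638, 0.672, 0.6292, 0.7668, 0.286, 0.1596
R0 = Σ lx·mx = 3.2774 → 3.277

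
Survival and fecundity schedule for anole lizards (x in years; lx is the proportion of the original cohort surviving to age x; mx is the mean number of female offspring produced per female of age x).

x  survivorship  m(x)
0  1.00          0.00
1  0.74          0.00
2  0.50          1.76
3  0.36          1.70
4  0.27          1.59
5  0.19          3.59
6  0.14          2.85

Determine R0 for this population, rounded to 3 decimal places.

lx·mx by age: 0, 0, 0.88, 0.612, 0.4293, 0.6821, 0.399
R0 = Σ lx·mx = 3.0024 → 3.002

3.002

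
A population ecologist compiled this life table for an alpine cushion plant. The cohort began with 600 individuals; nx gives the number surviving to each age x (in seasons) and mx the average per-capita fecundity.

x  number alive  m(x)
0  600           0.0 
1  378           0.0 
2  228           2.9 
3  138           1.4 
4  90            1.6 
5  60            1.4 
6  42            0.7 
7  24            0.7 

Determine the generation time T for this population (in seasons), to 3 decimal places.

2.828

lx = nx/n0 = nx/600: 1, 0.63, 0.38, 0.23, 0.15, 0.1, 0.07, 0.04
lx·mx: 0, 0, 1.102, 0.322, 0.24, 0.14, 0.049, 0.028 → R0 = 1.881
x·lx·mx: 0, 0, 2.204, 0.966, 0.96, 0.7, 0.294, 0.196 → Σ = 5.32
T = 5.32 / 1.881 = 2.828283… → 2.828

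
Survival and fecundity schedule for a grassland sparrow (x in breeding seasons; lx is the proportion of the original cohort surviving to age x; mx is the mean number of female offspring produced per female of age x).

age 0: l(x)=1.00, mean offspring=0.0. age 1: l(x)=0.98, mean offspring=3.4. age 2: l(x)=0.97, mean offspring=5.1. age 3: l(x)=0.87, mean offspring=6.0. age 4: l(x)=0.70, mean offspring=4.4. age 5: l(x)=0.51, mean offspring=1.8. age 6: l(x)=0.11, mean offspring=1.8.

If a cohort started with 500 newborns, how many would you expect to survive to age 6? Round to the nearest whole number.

55

Expected survivors = N0 · l_6 = 500 × 0.11 = 55 → 55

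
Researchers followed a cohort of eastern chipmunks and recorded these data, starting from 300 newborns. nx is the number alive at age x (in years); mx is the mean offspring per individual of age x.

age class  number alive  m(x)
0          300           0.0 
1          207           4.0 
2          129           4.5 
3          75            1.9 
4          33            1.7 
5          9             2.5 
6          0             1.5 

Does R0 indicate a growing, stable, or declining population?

growing

lx = nx/n0 = nx/300: 1, 0.69, 0.43, 0.25, 0.11, 0.03, 0
R0 = Σ lx·mx = 0 + 2.76 + 1.935 + 0.475 + 0.187 + 0.075 + 0 = 5.432
R0 > 1, so the population is growing.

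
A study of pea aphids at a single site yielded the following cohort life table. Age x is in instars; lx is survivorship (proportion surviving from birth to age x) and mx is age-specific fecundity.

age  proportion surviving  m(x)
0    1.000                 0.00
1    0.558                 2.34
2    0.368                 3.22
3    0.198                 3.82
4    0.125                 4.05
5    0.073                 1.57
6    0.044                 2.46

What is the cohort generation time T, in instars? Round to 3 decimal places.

2.312

lx·mx: 0, 1.30572, 1.18496, 0.75636, 0.50625, 0.11461, 0.10824 → R0 = 3.97614
x·lx·mx: 0, 1.30572, 2.36992, 2.26908, 2.025, 0.57305, 0.64944 → Σ = 9.19221
T = 9.19221 / 3.97614 = 2.311843… → 2.312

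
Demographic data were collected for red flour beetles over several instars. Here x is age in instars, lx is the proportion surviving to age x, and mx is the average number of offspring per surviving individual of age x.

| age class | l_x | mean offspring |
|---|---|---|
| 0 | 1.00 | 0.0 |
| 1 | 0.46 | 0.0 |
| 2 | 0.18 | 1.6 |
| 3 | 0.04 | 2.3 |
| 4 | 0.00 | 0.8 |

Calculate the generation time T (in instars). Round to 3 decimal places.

2.242

lx·mx: 0, 0, 0.288, 0.092, 0 → R0 = 0.38
x·lx·mx: 0, 0, 0.576, 0.276, 0 → Σ = 0.852
T = 0.852 / 0.38 = 2.242105… → 2.242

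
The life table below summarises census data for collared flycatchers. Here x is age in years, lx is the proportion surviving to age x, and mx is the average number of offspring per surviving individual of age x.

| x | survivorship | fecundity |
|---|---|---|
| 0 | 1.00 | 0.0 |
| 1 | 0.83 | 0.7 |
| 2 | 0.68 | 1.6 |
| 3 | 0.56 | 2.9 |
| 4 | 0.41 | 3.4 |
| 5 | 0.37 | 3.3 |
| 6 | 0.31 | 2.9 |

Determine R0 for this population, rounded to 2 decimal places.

6.81

lx·mx by age: 0, 0.581, 1.088, 1.624, 1.394, 1.221, 0.899
R0 = Σ lx·mx = 6.807 → 6.81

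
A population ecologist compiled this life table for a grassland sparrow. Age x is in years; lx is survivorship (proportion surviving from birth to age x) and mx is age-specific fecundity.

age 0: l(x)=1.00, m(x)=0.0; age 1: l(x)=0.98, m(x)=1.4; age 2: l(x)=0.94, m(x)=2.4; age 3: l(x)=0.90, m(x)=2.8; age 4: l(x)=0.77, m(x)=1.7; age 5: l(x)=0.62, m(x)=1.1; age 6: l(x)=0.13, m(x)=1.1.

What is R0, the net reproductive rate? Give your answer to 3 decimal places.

lx·mx by age: 0, 1.372, 2.256, 2.52, 1.309, 0.682, 0.143
R0 = Σ lx·mx = 8.282 → 8.282

8.282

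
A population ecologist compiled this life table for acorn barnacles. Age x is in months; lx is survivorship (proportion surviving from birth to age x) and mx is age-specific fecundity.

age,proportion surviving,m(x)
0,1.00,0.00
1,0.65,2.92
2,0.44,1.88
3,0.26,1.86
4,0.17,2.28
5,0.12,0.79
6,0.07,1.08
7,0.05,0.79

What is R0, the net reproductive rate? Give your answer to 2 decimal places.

3.81

lx·mx by age: 0, 1.898, 0.8272, 0.4836, 0.3876, 0.0948, 0.0756, 0.0395
R0 = Σ lx·mx = 3.8063 → 3.81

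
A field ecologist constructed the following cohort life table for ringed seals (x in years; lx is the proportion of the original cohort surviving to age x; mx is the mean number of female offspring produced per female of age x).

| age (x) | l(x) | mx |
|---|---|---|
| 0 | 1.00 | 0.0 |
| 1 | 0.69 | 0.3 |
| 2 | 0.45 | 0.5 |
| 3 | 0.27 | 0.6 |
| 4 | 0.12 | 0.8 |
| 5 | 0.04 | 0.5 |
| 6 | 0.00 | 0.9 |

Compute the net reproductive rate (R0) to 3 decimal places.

0.710

lx·mx by age: 0, 0.207, 0.225, 0.162, 0.096, 0.02, 0
R0 = Σ lx·mx = 0.71 → 0.710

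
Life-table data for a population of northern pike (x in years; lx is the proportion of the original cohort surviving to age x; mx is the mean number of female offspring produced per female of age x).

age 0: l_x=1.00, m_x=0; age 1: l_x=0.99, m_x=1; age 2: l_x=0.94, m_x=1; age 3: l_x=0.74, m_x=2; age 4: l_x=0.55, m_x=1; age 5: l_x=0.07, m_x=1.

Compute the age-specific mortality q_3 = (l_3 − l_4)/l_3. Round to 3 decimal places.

q_3 = (l_3 − l_4) / l_3 = (0.74 − 0.55) / 0.74
     = 0.19 / 0.74 = 0.256757… → 0.257

0.257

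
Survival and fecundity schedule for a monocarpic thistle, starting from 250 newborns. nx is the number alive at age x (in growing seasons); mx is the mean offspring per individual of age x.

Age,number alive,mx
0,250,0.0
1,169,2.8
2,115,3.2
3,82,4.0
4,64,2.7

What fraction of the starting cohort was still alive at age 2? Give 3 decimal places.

l_2 = n_2/n_0 = 115/250 = 0.46 → 0.460

0.460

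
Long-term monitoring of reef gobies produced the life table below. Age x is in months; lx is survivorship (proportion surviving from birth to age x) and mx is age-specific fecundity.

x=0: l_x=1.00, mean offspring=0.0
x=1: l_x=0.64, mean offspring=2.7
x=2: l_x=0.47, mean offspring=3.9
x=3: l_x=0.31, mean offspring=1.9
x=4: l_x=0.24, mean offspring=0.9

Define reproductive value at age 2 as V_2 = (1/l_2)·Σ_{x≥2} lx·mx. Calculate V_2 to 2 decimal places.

lx·mx for x ≥ 2: 1.833, 0.589, 0.216 → sum = 2.638
V_2 = 2.638 / l_2 = 2.638 / 0.47 = 5.612766… → 5.61

5.61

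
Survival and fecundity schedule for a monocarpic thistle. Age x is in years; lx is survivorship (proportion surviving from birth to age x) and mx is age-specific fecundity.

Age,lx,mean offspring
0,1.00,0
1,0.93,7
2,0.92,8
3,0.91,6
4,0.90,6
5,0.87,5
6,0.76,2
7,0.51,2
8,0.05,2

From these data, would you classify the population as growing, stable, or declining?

growing

R0 = Σ lx·mx = 0 + 6.51 + 7.36 + 5.46 + 5.4 + 4.35 + 1.52 + 1.02 + 0.1 = 31.72
R0 > 1, so the population is growing.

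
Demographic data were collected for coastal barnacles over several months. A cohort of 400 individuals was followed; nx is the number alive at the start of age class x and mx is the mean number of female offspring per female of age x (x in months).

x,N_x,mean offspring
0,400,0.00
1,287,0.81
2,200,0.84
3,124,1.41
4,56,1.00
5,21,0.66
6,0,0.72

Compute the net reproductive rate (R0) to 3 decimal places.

lx = nx/n0 = nx/400: 1, 0.7175, 0.5, 0.31, 0.14, 0.0525, 0
lx·mx by age: 0, 0.581175, 0.42, 0.4371, 0.14, 0.03465, 0
R0 = Σ lx·mx = 1.612925 → 1.613

1.613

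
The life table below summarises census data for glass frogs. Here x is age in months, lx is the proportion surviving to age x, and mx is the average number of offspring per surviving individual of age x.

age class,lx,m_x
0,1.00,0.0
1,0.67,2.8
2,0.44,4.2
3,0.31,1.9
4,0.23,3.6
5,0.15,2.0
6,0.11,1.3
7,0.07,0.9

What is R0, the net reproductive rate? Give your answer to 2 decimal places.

5.65

lx·mx by age: 0, 1.876, 1.848, 0.589, 0.828, 0.3, 0.143, 0.063
R0 = Σ lx·mx = 5.647 → 5.65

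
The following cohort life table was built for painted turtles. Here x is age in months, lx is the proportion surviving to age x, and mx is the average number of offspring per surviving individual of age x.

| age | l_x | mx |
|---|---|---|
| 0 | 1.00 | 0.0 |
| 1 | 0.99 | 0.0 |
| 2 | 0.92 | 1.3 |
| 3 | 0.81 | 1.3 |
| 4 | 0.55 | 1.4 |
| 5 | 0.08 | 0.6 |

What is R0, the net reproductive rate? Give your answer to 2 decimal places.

lx·mx by age: 0, 0, 1.196, 1.053, 0.77, 0.048
R0 = Σ lx·mx = 3.067 → 3.07

3.07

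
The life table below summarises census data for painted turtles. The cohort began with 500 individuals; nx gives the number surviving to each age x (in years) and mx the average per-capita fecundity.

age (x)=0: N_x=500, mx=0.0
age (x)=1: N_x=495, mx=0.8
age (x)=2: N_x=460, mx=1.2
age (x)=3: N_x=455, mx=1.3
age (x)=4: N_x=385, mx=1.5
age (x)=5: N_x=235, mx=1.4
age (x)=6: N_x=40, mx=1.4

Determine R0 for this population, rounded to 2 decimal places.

5.00

lx = nx/n0 = nx/500: 1, 0.99, 0.92, 0.91, 0.77, 0.47, 0.08
lx·mx by age: 0, 0.792, 1.104, 1.183, 1.155, 0.658, 0.112
R0 = Σ lx·mx = 5.004 → 5.00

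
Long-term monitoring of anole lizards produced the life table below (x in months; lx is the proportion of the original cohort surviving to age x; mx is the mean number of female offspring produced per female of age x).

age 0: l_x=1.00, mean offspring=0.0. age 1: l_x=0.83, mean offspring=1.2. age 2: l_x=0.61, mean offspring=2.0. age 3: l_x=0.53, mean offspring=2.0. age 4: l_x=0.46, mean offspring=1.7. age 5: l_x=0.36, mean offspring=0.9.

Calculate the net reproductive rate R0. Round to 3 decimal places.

lx·mx by age: 0, 0.996, 1.22, 1.06, 0.782, 0.324
R0 = Σ lx·mx = 4.382 → 4.382

4.382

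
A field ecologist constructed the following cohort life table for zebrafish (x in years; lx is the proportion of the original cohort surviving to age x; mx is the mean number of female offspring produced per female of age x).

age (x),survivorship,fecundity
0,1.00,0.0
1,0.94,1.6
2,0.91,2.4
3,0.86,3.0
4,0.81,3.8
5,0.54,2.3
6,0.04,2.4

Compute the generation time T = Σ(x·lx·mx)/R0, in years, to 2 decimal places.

3.06

lx·mx: 0, 1.504, 2.184, 2.58, 3.078, 1.242, 0.096 → R0 = 10.684
x·lx·mx: 0, 1.504, 4.368, 7.74, 12.312, 6.21, 0.576 → Σ = 32.71
T = 32.71 / 10.684 = 3.061587… → 3.06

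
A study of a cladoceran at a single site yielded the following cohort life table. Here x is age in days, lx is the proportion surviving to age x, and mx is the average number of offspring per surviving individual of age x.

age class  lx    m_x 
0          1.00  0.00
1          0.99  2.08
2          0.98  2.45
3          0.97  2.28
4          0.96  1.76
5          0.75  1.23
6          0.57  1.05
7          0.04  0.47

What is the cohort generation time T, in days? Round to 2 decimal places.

lx·mx: 0, 2.0592, 2.401, 2.2116, 1.6896, 0.9225, 0.5985, 0.0188 → R0 = 9.9012
x·lx·mx: 0, 2.0592, 4.802, 6.6348, 6.7584, 4.6125, 3.591, 0.1316 → Σ = 28.5895
T = 28.5895 / 9.9012 = 2.887478… → 2.89

2.89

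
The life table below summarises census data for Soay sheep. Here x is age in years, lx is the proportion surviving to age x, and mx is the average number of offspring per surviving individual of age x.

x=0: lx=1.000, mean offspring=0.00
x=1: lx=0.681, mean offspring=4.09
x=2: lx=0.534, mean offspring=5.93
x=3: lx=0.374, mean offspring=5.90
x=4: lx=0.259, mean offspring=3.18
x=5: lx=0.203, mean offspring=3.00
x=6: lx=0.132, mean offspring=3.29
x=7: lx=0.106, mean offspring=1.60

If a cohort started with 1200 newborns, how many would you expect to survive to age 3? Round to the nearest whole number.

449

Expected survivors = N0 · l_3 = 1200 × 0.374 = 448.8 → 449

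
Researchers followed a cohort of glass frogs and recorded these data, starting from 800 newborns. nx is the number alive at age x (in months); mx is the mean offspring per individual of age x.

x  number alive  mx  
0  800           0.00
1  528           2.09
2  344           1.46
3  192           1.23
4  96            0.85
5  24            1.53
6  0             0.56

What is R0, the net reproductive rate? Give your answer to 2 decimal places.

2.45

lx = nx/n0 = nx/800: 1, 0.66, 0.43, 0.24, 0.12, 0.03, 0
lx·mx by age: 0, 1.3794, 0.6278, 0.2952, 0.102, 0.0459, 0
R0 = Σ lx·mx = 2.4503 → 2.45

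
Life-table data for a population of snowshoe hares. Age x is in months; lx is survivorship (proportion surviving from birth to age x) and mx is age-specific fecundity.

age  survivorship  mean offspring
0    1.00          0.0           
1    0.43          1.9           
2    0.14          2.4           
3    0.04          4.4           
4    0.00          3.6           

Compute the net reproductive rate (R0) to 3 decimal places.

lx·mx by age: 0, 0.817, 0.336, 0.176, 0
R0 = Σ lx·mx = 1.329 → 1.329

1.329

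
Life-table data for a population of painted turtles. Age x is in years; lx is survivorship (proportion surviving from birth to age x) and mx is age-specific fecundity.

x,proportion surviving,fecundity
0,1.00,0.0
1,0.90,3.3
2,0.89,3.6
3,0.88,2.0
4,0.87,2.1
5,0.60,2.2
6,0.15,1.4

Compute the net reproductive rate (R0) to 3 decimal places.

11.291

lx·mx by age: 0, 2.97, 3.204, 1.76, 1.827, 1.32, 0.21
R0 = Σ lx·mx = 11.291 → 11.291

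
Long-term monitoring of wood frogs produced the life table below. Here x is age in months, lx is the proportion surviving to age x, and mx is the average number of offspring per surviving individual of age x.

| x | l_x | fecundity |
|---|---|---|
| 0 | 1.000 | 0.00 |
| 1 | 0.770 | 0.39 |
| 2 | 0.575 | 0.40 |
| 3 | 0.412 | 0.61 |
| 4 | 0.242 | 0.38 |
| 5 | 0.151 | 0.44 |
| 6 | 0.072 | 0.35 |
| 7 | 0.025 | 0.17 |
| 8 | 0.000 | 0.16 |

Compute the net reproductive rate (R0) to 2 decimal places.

0.97

lx·mx by age: 0, 0.3003, 0.23, 0.25132, 0.09196, 0.06644, 0.0252, 0.00425, 0
R0 = Σ lx·mx = 0.96947 → 0.97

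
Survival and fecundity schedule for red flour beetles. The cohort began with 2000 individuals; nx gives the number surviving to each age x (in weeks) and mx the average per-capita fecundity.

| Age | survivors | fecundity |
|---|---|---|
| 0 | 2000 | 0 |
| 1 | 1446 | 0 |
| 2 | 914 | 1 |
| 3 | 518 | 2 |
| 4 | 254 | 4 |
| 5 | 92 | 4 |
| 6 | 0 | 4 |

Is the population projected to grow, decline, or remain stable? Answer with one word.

growing

lx = nx/n0 = nx/2000: 1, 0.723, 0.457, 0.259, 0.127, 0.046, 0
R0 = Σ lx·mx = 0 + 0 + 0.457 + 0.518 + 0.508 + 0.184 + 0 = 1.667
R0 > 1, so the population is growing.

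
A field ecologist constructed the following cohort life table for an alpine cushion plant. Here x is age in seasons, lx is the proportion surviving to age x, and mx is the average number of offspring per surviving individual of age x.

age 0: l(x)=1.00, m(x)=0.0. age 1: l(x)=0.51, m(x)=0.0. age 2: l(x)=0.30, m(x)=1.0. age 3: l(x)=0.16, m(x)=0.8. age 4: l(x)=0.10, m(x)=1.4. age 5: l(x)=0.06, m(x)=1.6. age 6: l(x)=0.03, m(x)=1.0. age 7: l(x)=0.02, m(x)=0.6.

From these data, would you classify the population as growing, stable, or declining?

declining

R0 = Σ lx·mx = 0 + 0 + 0.3 + 0.128 + 0.14 + 0.096 + 0.03 + 0.012 = 0.706
R0 < 1, so the population is declining.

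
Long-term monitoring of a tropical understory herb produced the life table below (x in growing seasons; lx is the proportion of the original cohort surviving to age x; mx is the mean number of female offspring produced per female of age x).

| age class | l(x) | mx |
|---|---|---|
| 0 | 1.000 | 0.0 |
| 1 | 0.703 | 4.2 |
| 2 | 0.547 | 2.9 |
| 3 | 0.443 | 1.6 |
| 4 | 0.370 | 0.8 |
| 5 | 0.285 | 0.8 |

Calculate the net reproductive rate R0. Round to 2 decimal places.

lx·mx by age: 0, 2.9526, 1.5863, 0.7088, 0.296, 0.228
R0 = Σ lx·mx = 5.7717 → 5.77

5.77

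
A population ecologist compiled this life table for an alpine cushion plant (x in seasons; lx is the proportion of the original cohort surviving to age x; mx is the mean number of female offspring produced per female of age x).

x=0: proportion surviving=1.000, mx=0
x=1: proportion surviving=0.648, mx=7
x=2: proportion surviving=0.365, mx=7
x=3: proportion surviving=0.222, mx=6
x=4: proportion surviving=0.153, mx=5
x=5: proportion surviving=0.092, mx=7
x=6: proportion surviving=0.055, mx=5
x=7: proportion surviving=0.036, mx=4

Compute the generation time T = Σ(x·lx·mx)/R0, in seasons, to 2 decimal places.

2.20

lx·mx: 0, 4.536, 2.555, 1.332, 0.765, 0.644, 0.275, 0.144 → R0 = 10.251
x·lx·mx: 0, 4.536, 5.11, 3.996, 3.06, 3.22, 1.65, 1.008 → Σ = 22.58
T = 22.58 / 10.251 = 2.202712… → 2.20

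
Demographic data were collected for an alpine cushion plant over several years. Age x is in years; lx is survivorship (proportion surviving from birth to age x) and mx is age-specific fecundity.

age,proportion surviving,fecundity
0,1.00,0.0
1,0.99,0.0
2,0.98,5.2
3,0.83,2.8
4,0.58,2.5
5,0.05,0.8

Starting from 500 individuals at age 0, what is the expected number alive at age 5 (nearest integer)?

Expected survivors = N0 · l_5 = 500 × 0.05 = 25 → 25

25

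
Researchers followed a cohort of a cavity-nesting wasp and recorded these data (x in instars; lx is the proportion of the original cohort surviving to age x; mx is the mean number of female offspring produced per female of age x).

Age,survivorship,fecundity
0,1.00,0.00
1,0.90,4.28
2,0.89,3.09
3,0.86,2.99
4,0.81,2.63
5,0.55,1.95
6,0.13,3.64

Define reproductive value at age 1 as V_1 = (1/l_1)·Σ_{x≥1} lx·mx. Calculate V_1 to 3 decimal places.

14.277

lx·mx for x ≥ 1: 3.852, 2.7501, 2.5714, 2.1303, 1.0725, 0.4732 → sum = 12.8495
V_1 = 12.8495 / l_1 = 12.8495 / 0.9 = 14.277222… → 14.277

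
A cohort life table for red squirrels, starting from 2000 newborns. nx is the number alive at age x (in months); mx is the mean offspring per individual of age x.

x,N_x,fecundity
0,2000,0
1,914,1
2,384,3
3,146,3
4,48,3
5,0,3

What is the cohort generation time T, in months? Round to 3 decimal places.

lx = nx/n0 = nx/2000: 1, 0.457, 0.192, 0.073, 0.024, 0
lx·mx: 0, 0.457, 0.576, 0.219, 0.072, 0 → R0 = 1.324
x·lx·mx: 0, 0.457, 1.152, 0.657, 0.288, 0 → Σ = 2.554
T = 2.554 / 1.324 = 1.929003… → 1.929

1.929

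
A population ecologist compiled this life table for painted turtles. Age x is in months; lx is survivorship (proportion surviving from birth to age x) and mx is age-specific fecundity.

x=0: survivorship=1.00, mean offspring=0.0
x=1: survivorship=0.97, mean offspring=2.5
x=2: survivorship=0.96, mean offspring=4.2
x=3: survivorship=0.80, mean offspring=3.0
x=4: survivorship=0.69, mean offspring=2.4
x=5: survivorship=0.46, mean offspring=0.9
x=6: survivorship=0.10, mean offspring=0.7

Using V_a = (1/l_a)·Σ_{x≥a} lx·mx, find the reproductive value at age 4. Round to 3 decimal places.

lx·mx for x ≥ 4: 1.656, 0.414, 0.07 → sum = 2.14
V_4 = 2.14 / l_4 = 2.14 / 0.69 = 3.101449… → 3.101

3.101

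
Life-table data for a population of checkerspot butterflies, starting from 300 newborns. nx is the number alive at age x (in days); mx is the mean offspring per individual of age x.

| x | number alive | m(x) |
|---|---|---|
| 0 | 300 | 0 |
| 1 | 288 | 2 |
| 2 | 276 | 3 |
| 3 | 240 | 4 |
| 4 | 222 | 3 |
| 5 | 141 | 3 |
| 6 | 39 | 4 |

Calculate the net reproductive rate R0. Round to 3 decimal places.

lx = nx/n0 = nx/300: 1, 0.96, 0.92, 0.8, 0.74, 0.47, 0.13
lx·mx by age: 0, 1.92, 2.76, 3.2, 2.22, 1.41, 0.52
R0 = Σ lx·mx = 12.03 → 12.030

12.030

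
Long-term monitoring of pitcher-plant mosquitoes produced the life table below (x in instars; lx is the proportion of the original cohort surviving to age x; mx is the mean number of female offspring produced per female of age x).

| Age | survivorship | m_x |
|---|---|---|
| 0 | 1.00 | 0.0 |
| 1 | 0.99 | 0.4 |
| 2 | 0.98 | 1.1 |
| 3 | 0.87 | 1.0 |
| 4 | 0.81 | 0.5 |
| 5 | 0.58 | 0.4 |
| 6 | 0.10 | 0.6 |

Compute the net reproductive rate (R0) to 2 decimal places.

3.04

lx·mx by age: 0, 0.396, 1.078, 0.87, 0.405, 0.232, 0.06
R0 = Σ lx·mx = 3.041 → 3.04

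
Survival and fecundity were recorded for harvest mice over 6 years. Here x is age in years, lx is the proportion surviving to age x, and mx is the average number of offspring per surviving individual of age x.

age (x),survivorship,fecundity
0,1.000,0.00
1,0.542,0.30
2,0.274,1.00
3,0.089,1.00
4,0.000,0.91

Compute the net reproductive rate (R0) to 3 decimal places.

lx·mx by age: 0, 0.1626, 0.274, 0.089, 0
R0 = Σ lx·mx = 0.5256 → 0.526

0.526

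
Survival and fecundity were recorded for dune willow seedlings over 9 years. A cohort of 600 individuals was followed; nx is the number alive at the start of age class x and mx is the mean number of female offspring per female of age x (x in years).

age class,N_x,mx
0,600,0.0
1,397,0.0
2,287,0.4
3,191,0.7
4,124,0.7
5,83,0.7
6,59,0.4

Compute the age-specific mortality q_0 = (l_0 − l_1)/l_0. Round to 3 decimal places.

0.338

lx = nx/n0 = nx/600: 1, 0.66167…, 0.47833…, 0.31833…, 0.20667…, 0.13833…, 0.09833…
q_0 = (l_0 − l_1) / l_0 = (1 − 0.661667…) / 1
     = 0.338333… / 1 = 0.338333… → 0.338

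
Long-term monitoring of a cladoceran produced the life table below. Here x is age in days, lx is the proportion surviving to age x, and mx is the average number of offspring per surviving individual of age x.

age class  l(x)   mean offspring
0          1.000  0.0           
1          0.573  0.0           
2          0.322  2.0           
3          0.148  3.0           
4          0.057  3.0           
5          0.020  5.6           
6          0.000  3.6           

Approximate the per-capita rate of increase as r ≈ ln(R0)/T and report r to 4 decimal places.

R0 = Σ lx·mx = 0 + 0 + 0.644 + 0.444 + 0.171 + 0.112 + 0 = 1.371
Σ x·lx·mx = 3.864; T = 3.864/1.371 = 2.81838…
r ≈ ln(R0)/T = ln(1.371)/2.81838… = 0.111958… → 0.1120

0.1120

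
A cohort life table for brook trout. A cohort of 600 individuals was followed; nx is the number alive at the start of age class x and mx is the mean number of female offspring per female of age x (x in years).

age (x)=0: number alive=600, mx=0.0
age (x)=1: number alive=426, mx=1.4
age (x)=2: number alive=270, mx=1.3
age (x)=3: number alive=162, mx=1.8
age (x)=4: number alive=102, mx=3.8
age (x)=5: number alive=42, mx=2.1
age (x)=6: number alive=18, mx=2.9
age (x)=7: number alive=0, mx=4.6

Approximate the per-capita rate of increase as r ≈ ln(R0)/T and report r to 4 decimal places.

lx = nx/n0 = nx/600: 1, 0.71, 0.45, 0.27, 0.17, 0.07, 0.03, 0
R0 = Σ lx·mx = 0 + 0.994 + 0.585 + 0.486 + 0.646 + 0.147 + 0.087 + 0 = 2.945
Σ x·lx·mx = 7.463; T = 7.463/2.945 = 2.53413…
r ≈ ln(R0)/T = ln(2.945)/2.53413… = 0.426225… → 0.4262

0.4262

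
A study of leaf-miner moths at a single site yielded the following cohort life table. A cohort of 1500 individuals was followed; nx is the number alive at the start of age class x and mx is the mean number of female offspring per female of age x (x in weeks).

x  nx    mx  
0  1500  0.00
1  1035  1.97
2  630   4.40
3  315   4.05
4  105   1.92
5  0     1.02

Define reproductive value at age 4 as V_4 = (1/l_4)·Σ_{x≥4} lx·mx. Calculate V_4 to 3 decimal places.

lx = nx/n0 = nx/1500: 1, 0.69, 0.42, 0.21, 0.07, 0
lx·mx for x ≥ 4: 0.1344, 0 → sum = 0.1344
V_4 = 0.1344 / l_4 = 0.1344 / 0.07 = 1.92 → 1.920

1.920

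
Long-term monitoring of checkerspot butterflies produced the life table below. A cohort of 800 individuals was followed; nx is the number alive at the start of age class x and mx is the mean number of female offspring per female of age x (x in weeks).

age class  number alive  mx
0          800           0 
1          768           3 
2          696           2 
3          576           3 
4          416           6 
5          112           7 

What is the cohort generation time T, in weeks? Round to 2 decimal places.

lx = nx/n0 = nx/800: 1, 0.96, 0.87, 0.72, 0.52, 0.14
lx·mx: 0, 2.88, 1.74, 2.16, 3.12, 0.98 → R0 = 10.88
x·lx·mx: 0, 2.88, 3.48, 6.48, 12.48, 4.9 → Σ = 30.22
T = 30.22 / 10.88 = 2.777574… → 2.78

2.78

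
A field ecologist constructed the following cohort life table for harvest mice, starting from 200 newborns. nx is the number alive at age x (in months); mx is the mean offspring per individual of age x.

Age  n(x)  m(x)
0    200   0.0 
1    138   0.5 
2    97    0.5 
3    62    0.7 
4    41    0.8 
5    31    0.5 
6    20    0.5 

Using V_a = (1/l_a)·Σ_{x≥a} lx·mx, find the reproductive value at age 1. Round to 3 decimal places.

lx = nx/n0 = nx/200: 1, 0.69, 0.485, 0.31, 0.205, 0.155, 0.1
lx·mx for x ≥ 1: 0.345, 0.2425, 0.217, 0.164, 0.0775, 0.05 → sum = 1.096
V_1 = 1.096 / l_1 = 1.096 / 0.69 = 1.588406… → 1.588

1.588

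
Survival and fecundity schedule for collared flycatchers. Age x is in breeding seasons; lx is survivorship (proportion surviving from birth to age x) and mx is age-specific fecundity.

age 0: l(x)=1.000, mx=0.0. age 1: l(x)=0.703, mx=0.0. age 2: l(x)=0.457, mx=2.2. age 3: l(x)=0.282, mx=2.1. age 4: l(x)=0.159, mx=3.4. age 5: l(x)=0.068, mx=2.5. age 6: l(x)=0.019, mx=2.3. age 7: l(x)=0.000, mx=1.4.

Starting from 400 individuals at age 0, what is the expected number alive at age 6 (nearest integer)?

Expected survivors = N0 · l_6 = 400 × 0.019 = 7.6 → 8

8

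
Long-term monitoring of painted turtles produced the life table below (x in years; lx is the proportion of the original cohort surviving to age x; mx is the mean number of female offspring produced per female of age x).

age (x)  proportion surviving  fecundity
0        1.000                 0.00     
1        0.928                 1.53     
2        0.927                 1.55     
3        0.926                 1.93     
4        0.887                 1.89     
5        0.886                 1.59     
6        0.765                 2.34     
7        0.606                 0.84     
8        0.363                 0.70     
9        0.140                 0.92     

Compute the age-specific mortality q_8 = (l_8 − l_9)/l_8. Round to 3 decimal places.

q_8 = (l_8 − l_9) / l_8 = (0.363 − 0.14) / 0.363
     = 0.223 / 0.363 = 0.614325… → 0.614

0.614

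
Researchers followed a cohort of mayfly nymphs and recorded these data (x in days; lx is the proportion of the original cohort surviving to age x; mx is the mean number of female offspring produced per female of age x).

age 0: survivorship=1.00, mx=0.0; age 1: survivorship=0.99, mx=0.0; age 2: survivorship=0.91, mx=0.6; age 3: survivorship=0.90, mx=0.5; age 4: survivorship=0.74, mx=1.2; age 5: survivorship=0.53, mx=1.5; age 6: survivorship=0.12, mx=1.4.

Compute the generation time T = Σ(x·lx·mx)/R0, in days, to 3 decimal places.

3.856

lx·mx: 0, 0, 0.546, 0.45, 0.888, 0.795, 0.168 → R0 = 2.847
x·lx·mx: 0, 0, 1.092, 1.35, 3.552, 3.975, 1.008 → Σ = 10.977
T = 10.977 / 2.847 = 3.855638… → 3.856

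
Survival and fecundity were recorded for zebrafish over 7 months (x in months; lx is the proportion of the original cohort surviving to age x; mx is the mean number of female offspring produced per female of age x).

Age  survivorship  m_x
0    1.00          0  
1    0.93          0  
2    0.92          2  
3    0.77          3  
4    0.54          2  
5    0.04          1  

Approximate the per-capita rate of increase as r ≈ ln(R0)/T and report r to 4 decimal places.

R0 = Σ lx·mx = 0 + 0 + 1.84 + 2.31 + 1.08 + 0.04 = 5.27
Σ x·lx·mx = 15.13; T = 15.13/5.27 = 2.87097…
r ≈ ln(R0)/T = ln(5.27)/2.87097… = 0.578909… → 0.5789

0.5789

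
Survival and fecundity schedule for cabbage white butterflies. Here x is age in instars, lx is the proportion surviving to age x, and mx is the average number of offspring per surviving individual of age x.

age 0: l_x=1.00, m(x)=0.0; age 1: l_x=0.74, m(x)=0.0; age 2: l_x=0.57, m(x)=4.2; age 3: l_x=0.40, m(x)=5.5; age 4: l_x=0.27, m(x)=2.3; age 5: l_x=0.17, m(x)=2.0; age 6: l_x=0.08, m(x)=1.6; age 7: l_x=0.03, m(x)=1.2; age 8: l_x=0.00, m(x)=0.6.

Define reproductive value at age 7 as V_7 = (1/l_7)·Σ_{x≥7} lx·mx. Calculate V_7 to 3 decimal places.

1.200

lx·mx for x ≥ 7: 0.036, 0 → sum = 0.036
V_7 = 0.036 / l_7 = 0.036 / 0.03 = 1.2 → 1.200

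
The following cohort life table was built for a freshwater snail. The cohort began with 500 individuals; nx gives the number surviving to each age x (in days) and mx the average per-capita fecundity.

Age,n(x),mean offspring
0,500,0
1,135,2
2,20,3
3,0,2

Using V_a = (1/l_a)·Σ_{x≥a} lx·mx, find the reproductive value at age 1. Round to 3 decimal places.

2.444

lx = nx/n0 = nx/500: 1, 0.27, 0.04, 0
lx·mx for x ≥ 1: 0.54, 0.12, 0 → sum = 0.66
V_1 = 0.66 / l_1 = 0.66 / 0.27 = 2.444444… → 2.444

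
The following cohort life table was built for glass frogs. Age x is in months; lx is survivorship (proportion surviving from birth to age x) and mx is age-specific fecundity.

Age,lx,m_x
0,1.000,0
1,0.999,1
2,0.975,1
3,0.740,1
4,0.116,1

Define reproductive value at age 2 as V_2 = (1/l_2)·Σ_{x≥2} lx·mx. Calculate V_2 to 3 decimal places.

lx·mx for x ≥ 2: 0.975, 0.74, 0.116 → sum = 1.831
V_2 = 1.831 / l_2 = 1.831 / 0.975 = 1.877949… → 1.878

1.878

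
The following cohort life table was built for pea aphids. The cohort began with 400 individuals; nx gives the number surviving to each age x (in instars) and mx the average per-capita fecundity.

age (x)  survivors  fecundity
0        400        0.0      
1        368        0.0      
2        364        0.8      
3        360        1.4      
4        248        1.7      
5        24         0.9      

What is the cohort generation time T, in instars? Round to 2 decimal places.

3.14

lx = nx/n0 = nx/400: 1, 0.92, 0.91, 0.9, 0.62, 0.06
lx·mx: 0, 0, 0.728, 1.26, 1.054, 0.054 → R0 = 3.096
x·lx·mx: 0, 0, 1.456, 3.78, 4.216, 0.27 → Σ = 9.722
T = 9.722 / 3.096 = 3.140181… → 3.14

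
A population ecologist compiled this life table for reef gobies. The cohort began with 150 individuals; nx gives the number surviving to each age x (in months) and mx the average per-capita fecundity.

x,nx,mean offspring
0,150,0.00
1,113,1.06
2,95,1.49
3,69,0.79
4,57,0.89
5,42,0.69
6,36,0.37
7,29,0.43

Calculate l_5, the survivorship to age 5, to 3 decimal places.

l_5 = n_5/n_0 = 42/150 = 0.28 → 0.280

0.280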